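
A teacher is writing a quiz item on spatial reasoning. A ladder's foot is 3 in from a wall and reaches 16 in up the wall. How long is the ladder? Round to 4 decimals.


Shape: right triangle
Legs a = 3 in, b = 16 in
Formula: c = sqrt(a^2 + b^2)
a^2 = 9, b^2 = 256
a^2 + b^2 = 265
c = sqrt(265)
c = 16.2788
16.2788 in


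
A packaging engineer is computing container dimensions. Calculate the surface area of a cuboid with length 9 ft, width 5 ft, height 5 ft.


Shape: rectangular prism
l = 9 ft, w = 5 ft, h = 5 ft
Formula: SA = 2(lw + lh + wh)
lw = 45, lh = 45, wh = 25
lw + lh + wh = 115
SA = 2 * 115
SA = 230
230 ft^2


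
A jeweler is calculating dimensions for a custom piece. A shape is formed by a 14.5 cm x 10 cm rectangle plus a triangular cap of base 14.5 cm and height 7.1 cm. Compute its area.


Composite shape: rectangle + triangle
Rectangle area = 14.5 * 10 = 145
Triangle area = 0.5 * 14.5 * 7.1 = 51.475
Total = 145 + 51.475
Total = 196.475
196.475 cm^2


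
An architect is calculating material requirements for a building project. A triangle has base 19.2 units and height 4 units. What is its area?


Shape: triangle
Base b = 19.2 units, Height h = 4 units
Formula: A = (1/2) * b * h
A = 0.5 * 19.2 * 4
A = 0.5 * 76.8
A = 38.4
38.4 units^2


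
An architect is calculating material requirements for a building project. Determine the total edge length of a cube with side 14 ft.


Shape: cube
Side s = 14 ft
A cube has 12 edges, all equal.
Formula: total edge length = 12 * s
Total = 12 * 14
Total = 168
168 ft


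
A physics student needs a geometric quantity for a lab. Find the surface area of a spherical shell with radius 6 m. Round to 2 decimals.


Shape: sphere
Radius r = 6 m
Formula: SA = 4 * pi * r^2
r^2 = 36
SA = 4 * pi * 36
SA = 144 * pi
SA = 452.39
452.39 m^2


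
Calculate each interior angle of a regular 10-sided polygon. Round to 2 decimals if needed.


Shape: regular decagon (10 sides)
Formula: interior angle = (n - 2) * 180 / n
(n - 2) = 8
(n - 2) * 180 = 1440
angle = 1440 / 10
angle = 144
144 degrees


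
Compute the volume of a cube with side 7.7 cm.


Shape: cube
Side s = 7.7 cm
Formula: V = s^3
V = 7.7 * 7.7 * 7.7
V = 59.29 * 7.7
V = 456.533
456.533 cm^3


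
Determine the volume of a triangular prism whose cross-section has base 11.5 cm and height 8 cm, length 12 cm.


Shape: triangular prism
Triangle base = 11.5 cm, triangle height = 8 cm, prism length L = 12 cm
Formula: V = (1/2 * b * h_tri) * L
Cross-section area = 0.5 * 11.5 * 8 = 46
V = 46 * 12
V = 552
552 cm^3


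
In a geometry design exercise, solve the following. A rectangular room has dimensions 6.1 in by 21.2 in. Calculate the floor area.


Shape: rectangle
Length l = 6.1 in, Width w = 21.2 in
Formula: A = l * w
A = 6.1 * 21.2
A = 129.32
129.32 in^2


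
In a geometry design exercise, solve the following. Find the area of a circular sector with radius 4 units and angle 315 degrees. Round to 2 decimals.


Shape: circular sector
Radius r = 4 units, Angle = 315 degrees
Formula: A = (angle/360) * pi * r^2
r^2 = 16
Fraction of circle = 315/360
A = (315/360) * pi * 16
A = 14 * pi
A = 43.98
43.98 units^2


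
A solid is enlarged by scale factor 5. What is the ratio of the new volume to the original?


Linear scale factor k = 5
Rule: under a linear scaling by k, volumes scale by k^3.
k^3 = 5 * 5 * 5
k^3 = 25 * 5
k^3 = 125
Volume scales by a factor of 125.
125 (dimensionless)


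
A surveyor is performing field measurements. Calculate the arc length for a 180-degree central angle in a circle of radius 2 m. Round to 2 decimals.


Shape: circular arc
Radius r = 2 m, Angle = 180 degrees
Formula: L = (angle/360) * 2 * pi * r
2 * pi * r = 4 * pi
L = (180/360) * 4 * pi
L = 2 * pi
L = 6.28
6.28 m


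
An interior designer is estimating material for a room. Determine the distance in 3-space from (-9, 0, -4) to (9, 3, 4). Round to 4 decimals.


3D distance between two points
P1 = (-9, 0, -4), P2 = (9, 3, 4)
Formula: d = sqrt((x2-x1)^2 + (y2-y1)^2 + (z2-z1)^2)
dx = 9 - -9 = 18
dy = 3 - 0 = 3
dz = 4 - -4 = 8
dx^2 + dy^2 + dz^2 = 324 + 9 + 64 = 397
d = sqrt(397)
d = 19.9249
19.9249 units


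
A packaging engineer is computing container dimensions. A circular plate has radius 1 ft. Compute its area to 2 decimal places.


Shape: circle
Radius r = 1 ft
Formula: A = pi * r^2
r^2 = 1^2 = 1
A = pi * 1
A = 3.14
3.14 ft^2


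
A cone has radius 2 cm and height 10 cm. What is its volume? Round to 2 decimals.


Shape: cone
Radius r = 2 cm, Height h = 10 cm
Formula: V = (1/3) * pi * r^2 * h
r^2 = 4
pi * r^2 * h = pi * 4 * 10 = 40 * pi
V = 40 * pi / 3
V = 41.89
41.89 cm^3


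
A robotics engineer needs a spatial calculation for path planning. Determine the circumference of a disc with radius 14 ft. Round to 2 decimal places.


Shape: circle
Radius r = 14 ft
Formula: C = 2 * pi * r
C = 2 * pi * 14
C = 28 * pi
C = 87.96
87.96 ft


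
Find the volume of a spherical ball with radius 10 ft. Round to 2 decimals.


Shape: sphere
Radius r = 10 ft
Formula: V = (4/3) * pi * r^3
r^3 = 1000
(4/3) * 1000 = 1333.333333
V = 1333.333333 * pi
V = 4188.79
4188.79 ft^3


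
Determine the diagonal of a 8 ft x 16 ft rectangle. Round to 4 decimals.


Shape: rectangle (diagonal via Pythagoras)
Sides: 8 ft and 16 ft
Formula: d = sqrt(l^2 + w^2)
l^2 = 64, w^2 = 256
l^2 + w^2 = 320
d = sqrt(320)
d = 17.8885
17.8885 ft


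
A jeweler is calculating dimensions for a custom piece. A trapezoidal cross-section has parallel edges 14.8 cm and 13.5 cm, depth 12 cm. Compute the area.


Shape: trapezoid
Parallel sides a = 14.8 cm, b = 13.5 cm; Height h = 12 cm
Formula: A = (a + b) * h / 2
a + b = 14.8 + 13.5 = 28.3
A = 28.3 * 12 / 2
A = 339.6 / 2
A = 169.8
169.8 cm^2


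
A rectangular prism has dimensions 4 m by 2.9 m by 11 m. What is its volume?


Shape: rectangular prism
l = 4 m, w = 2.9 m, h = 11 m
Formula: V = l * w * h
V = 4 * 2.9 * 11
V = 11.6 * 11
V = 127.6
127.6 m^3


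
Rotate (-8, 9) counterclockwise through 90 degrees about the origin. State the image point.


Transformation: rotation about the origin
Original point: (-8, 9)
Rule for 90 deg counterclockwise: (x, y) -> (-y, x)
Apply: (-8, 9) -> (-9, -8)
(-9, -8)


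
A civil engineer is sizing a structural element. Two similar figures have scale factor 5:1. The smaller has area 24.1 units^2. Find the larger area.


Linear scale factor k = 5
Original area = 24.1 units^2
Rule: under a linear scaling by k, areas scale by k^2.
k^2 = 5^2 = 25
New area = 24.1 * 25
New area = 602.5
602.5 units^2


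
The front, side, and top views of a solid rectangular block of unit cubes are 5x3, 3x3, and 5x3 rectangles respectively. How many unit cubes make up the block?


Orthographic views of a solid rectangular block:
Front view 5 x 3 -> length = 5, height = 3
Side view 3 x 3 -> width = 3, height = 3 (consistent)
Top view 5 x 3 -> confirms length = 5, width = 3
The block is 5 x 3 x 3.
Total unit cubes = 5 * 3 * 3 = 45
45 unit cubes


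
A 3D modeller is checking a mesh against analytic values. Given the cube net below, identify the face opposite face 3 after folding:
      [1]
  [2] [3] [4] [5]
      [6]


Net: cross layout. Take square 3 as the base (bottom).
Fold the four squares in the horizontal row up around 3: 2 -> left, 4 -> right, 5 wraps to the top.
Fold 1 and 6 up from 3: 1 -> back, 6 -> front.
Opposite pairs are therefore: (1, 6), (2, 4), (3, 5).
Face 3 is opposite face 5.
face 5


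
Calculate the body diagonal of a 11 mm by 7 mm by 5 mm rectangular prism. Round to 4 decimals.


Shape: rectangular box (space diagonal)
l = 11 mm, w = 7 mm, h = 5 mm
Visualize: the diagonal of the base, then a right triangle with that diagonal and the height.
Formula: d = sqrt(l^2 + w^2 + h^2)
l^2 + w^2 + h^2 = 121 + 49 + 25 = 195
d = sqrt(195)
d = 13.9642
13.9642 mm


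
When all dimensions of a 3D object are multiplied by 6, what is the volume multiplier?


Linear scale factor k = 6
Rule: under a linear scaling by k, volumes scale by k^3.
k^3 = 6 * 6 * 6
k^3 = 36 * 6
k^3 = 216
Volume scales by a factor of 216.
216 (dimensionless)


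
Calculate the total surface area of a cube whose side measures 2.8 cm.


Shape: cube
Side s = 2.8 cm
A cube has 6 square faces.
Formula: SA = 6 * s^2
s^2 = 7.84
SA = 6 * 7.84
SA = 47.04
47.04 cm^2


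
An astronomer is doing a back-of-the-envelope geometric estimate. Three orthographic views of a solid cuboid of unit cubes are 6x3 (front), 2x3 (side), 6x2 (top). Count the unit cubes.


Orthographic views of a solid rectangular block:
Front view 6 x 3 -> length = 6, height = 3
Side view 2 x 3 -> width = 2, height = 3 (consistent)
Top view 6 x 2 -> confirms length = 6, width = 2
The block is 6 x 2 x 3.
Total unit cubes = 6 * 2 * 3 = 36
36 unit cubes


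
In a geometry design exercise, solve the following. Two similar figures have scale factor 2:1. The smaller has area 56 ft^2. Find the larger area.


Linear scale factor k = 2
Original area = 56 ft^2
Rule: under a linear scaling by k, areas scale by k^2.
k^2 = 2^2 = 4
New area = 56 * 4
New area = 224
224 ft^2


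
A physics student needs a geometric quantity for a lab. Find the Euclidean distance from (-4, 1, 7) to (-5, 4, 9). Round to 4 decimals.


3D distance between two points
P1 = (-4, 1, 7), P2 = (-5, 4, 9)
Formula: d = sqrt((x2-x1)^2 + (y2-y1)^2 + (z2-z1)^2)
dx = -5 - -4 = -1
dy = 4 - 1 = 3
dz = 9 - 7 = 2
dx^2 + dy^2 + dz^2 = 1 + 9 + 4 = 14
d = sqrt(14)
d = 3.7417
3.7417 units


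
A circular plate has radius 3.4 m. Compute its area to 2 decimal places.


Shape: circle
Radius r = 3.4 m
Formula: A = pi * r^2
r^2 = 3.4^2 = 11.56
A = pi * 11.56
A = 36.32
36.32 m^2


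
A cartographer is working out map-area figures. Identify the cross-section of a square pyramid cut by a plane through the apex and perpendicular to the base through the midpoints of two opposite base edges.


Solid: square pyramid
Cutting plane: through the apex and perpendicular to the base through the midpoints of two opposite base edges
Visualize the intersection of the plane with the solid's surface.
The boundary of the cut region is a isosceles triangle.
isosceles triangle


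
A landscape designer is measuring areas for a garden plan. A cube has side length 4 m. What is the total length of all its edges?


Shape: cube
Side s = 4 m
A cube has 12 edges, all equal.
Formula: total edge length = 12 * s
Total = 12 * 4
Total = 48
48 m


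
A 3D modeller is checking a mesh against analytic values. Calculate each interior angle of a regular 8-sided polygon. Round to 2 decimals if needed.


Shape: regular octagon (8 sides)
Formula: interior angle = (n - 2) * 180 / n
(n - 2) = 6
(n - 2) * 180 = 1080
angle = 1080 / 8
angle = 135
135 degrees


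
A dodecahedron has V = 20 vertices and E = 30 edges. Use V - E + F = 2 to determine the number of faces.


Polyhedron: dodecahedron
Euler's formula for convex polyhedra: V - E + F = 2
Given: V = 20 vertices and E = 30 edges
Solve for F:
F = 2 + E - V = 2 + 30 - 20 = 12
12 faces


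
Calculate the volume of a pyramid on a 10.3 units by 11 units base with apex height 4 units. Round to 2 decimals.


Shape: rectangular pyramid
Base: 10.3 units x 11 units, Height h = 4 units
Formula: V = (1/3) * base_area * h
base_area = 10.3 * 11 = 113.3
base_area * h = 113.3 * 4 = 453.2
V = 453.2 / 3
V = 151.07
151.07 units^3


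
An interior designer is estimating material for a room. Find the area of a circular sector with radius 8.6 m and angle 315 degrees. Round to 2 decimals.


Shape: circular sector
Radius r = 8.6 m, Angle = 315 degrees
Formula: A = (angle/360) * pi * r^2
r^2 = 73.96
Fraction of circle = 315/360
A = (315/360) * pi * 73.96
A = 64.715 * pi
A = 203.31
203.31 m^2


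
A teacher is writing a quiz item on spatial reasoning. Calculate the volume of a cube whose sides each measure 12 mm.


Shape: cube
Side s = 12 mm
Formula: V = s^3
V = 12 * 12 * 12
V = 144 * 12
V = 1728
1728 mm^3


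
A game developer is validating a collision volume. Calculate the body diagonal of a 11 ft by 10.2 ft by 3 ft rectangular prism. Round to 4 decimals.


Shape: rectangular box (space diagonal)
l = 11 ft, w = 10.2 ft, h = 3 ft
Visualize: the diagonal of the base, then a right triangle with that diagonal and the height.
Formula: d = sqrt(l^2 + w^2 + h^2)
l^2 + w^2 + h^2 = 121 + 104.04 + 9 = 234.04
d = sqrt(234.04)
d = 15.2984
15.2984 ft


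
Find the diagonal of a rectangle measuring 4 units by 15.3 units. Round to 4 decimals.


Shape: rectangle (diagonal via Pythagoras)
Sides: 4 units and 15.3 units
Formula: d = sqrt(l^2 + w^2)
l^2 = 16, w^2 = 234.09
l^2 + w^2 = 250.09
d = sqrt(250.09)
d = 15.8142
15.8142 units


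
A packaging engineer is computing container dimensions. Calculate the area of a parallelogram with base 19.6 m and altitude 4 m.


Shape: parallelogram
Base b = 19.6 m, Height h = 4 m
Formula: A = b * h
A = 19.6 * 4
A = 78.4
78.4 m^2


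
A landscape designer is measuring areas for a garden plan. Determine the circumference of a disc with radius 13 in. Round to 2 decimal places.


Shape: circle
Radius r = 13 in
Formula: C = 2 * pi * r
C = 2 * pi * 13
C = 26 * pi
C = 81.68
81.68 in


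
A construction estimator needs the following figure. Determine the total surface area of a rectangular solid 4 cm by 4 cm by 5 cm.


Shape: rectangular prism
l = 4 cm, w = 4 cm, h = 5 cm
Formula: SA = 2(lw + lh + wh)
lw = 16, lh = 20, wh = 20
lw + lh + wh = 56
SA = 2 * 56
SA = 112
112 cm^2


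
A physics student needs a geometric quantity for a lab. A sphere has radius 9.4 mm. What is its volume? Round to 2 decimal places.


Shape: sphere
Radius r = 9.4 mm
Formula: V = (4/3) * pi * r^3
r^3 = 830.584
(4/3) * 830.584 = 1107.445333
V = 1107.445333 * pi
V = 3479.14
3479.14 mm^3


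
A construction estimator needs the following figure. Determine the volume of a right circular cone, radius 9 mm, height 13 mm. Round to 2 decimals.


Shape: cone
Radius r = 9 mm, Height h = 13 mm
Formula: V = (1/3) * pi * r^2 * h
r^2 = 81
pi * r^2 * h = pi * 81 * 13 = 1053 * pi
V = 1053 * pi / 3
V = 1102.7
1102.7 mm^3


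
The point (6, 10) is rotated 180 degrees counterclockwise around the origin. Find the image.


Transformation: rotation about the origin
Original point: (6, 10)
Rule for 180 deg: (x, y) -> (-x, -y)
Apply: (6, 10) -> (-6, -10)
(-6, -10)


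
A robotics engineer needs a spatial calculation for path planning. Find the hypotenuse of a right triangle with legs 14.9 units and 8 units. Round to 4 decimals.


Shape: right triangle
Legs a = 14.9 units, b = 8 units
Formula: c = sqrt(a^2 + b^2)
a^2 = 222.01, b^2 = 64
a^2 + b^2 = 286.01
c = sqrt(286.01)
c = 16.9118
16.9118 units


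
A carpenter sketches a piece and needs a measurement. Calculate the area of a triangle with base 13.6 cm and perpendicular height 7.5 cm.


Shape: triangle
Base b = 13.6 cm, Height h = 7.5 cm
Formula: A = (1/2) * b * h
A = 0.5 * 13.6 * 7.5
A = 0.5 * 102
A = 51
51 cm^2


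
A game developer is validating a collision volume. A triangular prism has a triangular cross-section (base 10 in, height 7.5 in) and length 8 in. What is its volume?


Shape: triangular prism
Triangle base = 10 in, triangle height = 7.5 in, prism length L = 8 in
Formula: V = (1/2 * b * h_tri) * L
Cross-section area = 0.5 * 10 * 7.5 = 37.5
V = 37.5 * 8
V = 300
300 in^3


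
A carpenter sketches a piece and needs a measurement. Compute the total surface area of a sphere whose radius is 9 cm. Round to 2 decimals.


Shape: sphere
Radius r = 9 cm
Formula: SA = 4 * pi * r^2
r^2 = 81
SA = 4 * pi * 81
SA = 324 * pi
SA = 1017.88
1017.88 cm^2


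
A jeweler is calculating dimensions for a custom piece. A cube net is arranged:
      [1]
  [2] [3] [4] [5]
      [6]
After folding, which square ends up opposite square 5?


Net: cross layout. Take square 3 as the base (bottom).
Fold the four squares in the horizontal row up around 3: 2 -> left, 4 -> right, 5 wraps to the top.
Fold 1 and 6 up from 3: 1 -> back, 6 -> front.
Opposite pairs are therefore: (1, 6), (2, 4), (3, 5).
Face 5 is opposite face 3.
face 3


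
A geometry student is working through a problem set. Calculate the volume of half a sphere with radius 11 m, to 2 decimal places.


Shape: hemisphere (half of a sphere)
Radius r = 11 m
Formula: V = (1/2) * (4/3) * pi * r^3 = (2/3) * pi * r^3
r^3 = 1331
(2/3) * 1331 = 887.333333
V = 887.333333 * pi
V = 2787.64
2787.64 m^3


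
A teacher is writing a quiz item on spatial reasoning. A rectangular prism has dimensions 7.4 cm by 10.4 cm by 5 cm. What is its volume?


Shape: rectangular prism
l = 7.4 cm, w = 10.4 cm, h = 5 cm
Formula: V = l * w * h
V = 7.4 * 10.4 * 5
V = 76.96 * 5
V = 384.8
384.8 cm^3


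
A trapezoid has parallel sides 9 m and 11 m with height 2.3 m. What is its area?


Shape: trapezoid
Parallel sides a = 9 m, b = 11 m; Height h = 2.3 m
Formula: A = (a + b) * h / 2
a + b = 9 + 11 = 20
A = 20 * 2.3 / 2
A = 46 / 2
A = 23
23 m^2


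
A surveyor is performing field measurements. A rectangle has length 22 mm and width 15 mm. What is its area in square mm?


Shape: rectangle
Length l = 22 mm, Width w = 15 mm
Formula: A = l * w
A = 22 * 15
A = 330
330 mm^2


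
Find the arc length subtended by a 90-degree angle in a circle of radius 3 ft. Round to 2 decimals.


Shape: circular arc
Radius r = 3 ft, Angle = 90 degrees
Formula: L = (angle/360) * 2 * pi * r
2 * pi * r = 6 * pi
L = (90/360) * 6 * pi
L = 1.5 * pi
L = 4.71
4.71 ft


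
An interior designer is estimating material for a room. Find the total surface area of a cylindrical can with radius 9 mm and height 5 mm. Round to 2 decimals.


Shape: closed cylinder
Radius r = 9 mm, Height h = 5 mm
Formula: SA = 2*pi*r^2 + 2*pi*r*h = 2*pi*r*(r + h)
r + h = 14
2 * r * (r + h) = 2 * 9 * 14 = 252
SA = 252 * pi
SA = 791.68
791.68 mm^2


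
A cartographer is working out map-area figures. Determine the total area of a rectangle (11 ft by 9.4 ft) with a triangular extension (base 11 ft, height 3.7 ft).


Composite shape: rectangle + triangle
Rectangle area = 11 * 9.4 = 103.4
Triangle area = 0.5 * 11 * 3.7 = 20.35
Total = 103.4 + 20.35
Total = 123.75
123.75 ft^2


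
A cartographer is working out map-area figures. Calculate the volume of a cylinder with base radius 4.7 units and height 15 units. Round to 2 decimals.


Shape: cylinder
Radius r = 4.7 units, Height h = 15 units
Formula: V = pi * r^2 * h
r^2 = 22.09
V = pi * 22.09 * 15
V = 331.35 * pi
V = 1040.97
1040.97 units^3


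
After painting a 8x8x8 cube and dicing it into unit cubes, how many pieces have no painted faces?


Large cube: 8 x 8 x 8, cut into unit cubes.
n = 8, so n - 2 = 6
Unpainted cubes form the interior (n - 2)^3 block.
(n - 2)^3 = 6^3 = 216
216 unit cubes


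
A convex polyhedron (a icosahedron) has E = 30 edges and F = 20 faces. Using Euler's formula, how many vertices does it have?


Polyhedron: icosahedron
Euler's formula for convex polyhedra: V - E + F = 2
Given: E = 30 edges and F = 20 faces
Solve for V:
V = 2 + E - F = 2 + 30 - 20 = 12
12 vertices


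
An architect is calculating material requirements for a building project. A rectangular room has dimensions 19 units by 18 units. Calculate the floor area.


Shape: rectangle
Length l = 19 units, Width w = 18 units
Formula: A = l * w
A = 19 * 18
A = 342
342 units^2


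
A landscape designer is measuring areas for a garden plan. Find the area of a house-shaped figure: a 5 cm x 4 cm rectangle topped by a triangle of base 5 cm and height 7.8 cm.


Composite shape: rectangle + triangle
Rectangle area = 5 * 4 = 20
Triangle area = 0.5 * 5 * 7.8 = 19.5
Total = 20 + 19.5
Total = 39.5
39.5 cm^2


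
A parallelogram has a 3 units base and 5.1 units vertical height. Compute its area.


Shape: parallelogram
Base b = 3 units, Height h = 5.1 units
Formula: A = b * h
A = 3 * 5.1
A = 15.3
15.3 units^2


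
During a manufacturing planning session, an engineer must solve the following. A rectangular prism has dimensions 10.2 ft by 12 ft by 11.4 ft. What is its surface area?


Shape: rectangular prism
l = 10.2 ft, w = 12 ft, h = 11.4 ft
Formula: SA = 2(lw + lh + wh)
lw = 122.4, lh = 116.28, wh = 136.8
lw + lh + wh = 375.48
SA = 2 * 375.48
SA = 750.96
750.96 ft^2


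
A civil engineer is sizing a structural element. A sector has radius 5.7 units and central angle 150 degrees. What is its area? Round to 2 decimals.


Shape: circular sector
Radius r = 5.7 units, Angle = 150 degrees
Formula: A = (angle/360) * pi * r^2
r^2 = 32.49
Fraction of circle = 150/360
A = (150/360) * pi * 32.49
A = 13.5375 * pi
A = 42.53
42.53 units^2


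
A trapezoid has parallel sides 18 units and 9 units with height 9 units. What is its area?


Shape: trapezoid
Parallel sides a = 18 units, b = 9 units; Height h = 9 units
Formula: A = (a + b) * h / 2
a + b = 18 + 9 = 27
A = 27 * 9 / 2
A = 243 / 2
A = 121.5
121.5 units^2


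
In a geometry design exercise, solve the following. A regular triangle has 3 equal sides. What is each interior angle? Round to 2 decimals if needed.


Shape: regular triangle (3 sides)
Formula: interior angle = (n - 2) * 180 / n
(n - 2) = 1
(n - 2) * 180 = 180
angle = 180 / 3
angle = 60
60 degrees


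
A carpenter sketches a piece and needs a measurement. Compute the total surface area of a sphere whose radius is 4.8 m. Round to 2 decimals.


Shape: sphere
Radius r = 4.8 m
Formula: SA = 4 * pi * r^2
r^2 = 23.04
SA = 4 * pi * 23.04
SA = 92.16 * pi
SA = 289.53
289.53 m^2


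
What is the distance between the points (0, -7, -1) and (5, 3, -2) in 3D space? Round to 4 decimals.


3D distance between two points
P1 = (0, -7, -1), P2 = (5, 3, -2)
Formula: d = sqrt((x2-x1)^2 + (y2-y1)^2 + (z2-z1)^2)
dx = 5 - 0 = 5
dy = 3 - -7 = 10
dz = -2 - -1 = -1
dx^2 + dy^2 + dz^2 = 25 + 100 + 1 = 126
d = sqrt(126)
d = 11.225
11.225 units


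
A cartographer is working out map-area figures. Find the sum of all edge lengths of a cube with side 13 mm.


Shape: cube
Side s = 13 mm
A cube has 12 edges, all equal.
Formula: total edge length = 12 * s
Total = 12 * 13
Total = 156
156 mm


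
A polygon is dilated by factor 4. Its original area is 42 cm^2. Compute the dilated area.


Linear scale factor k = 4
Original area = 42 cm^2
Rule: under a linear scaling by k, areas scale by k^2.
k^2 = 4^2 = 16
New area = 42 * 16
New area = 672
672 cm^2


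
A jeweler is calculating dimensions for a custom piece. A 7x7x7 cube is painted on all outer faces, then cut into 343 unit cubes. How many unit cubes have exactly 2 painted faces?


Large cube: 7 x 7 x 7, cut into unit cubes.
n = 7, so n - 2 = 5
Cubes with 2 painted faces lie along the edges, excluding corners.
A cube has 12 edges; each contributes (n - 2) = 5 such cubes.
Count = 12 * 5 = 60
60 unit cubes


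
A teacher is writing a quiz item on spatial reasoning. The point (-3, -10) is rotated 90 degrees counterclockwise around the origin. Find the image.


Transformation: rotation about the origin
Original point: (-3, -10)
Rule for 90 deg counterclockwise: (x, y) -> (-y, x)
Apply: (-3, -10) -> (10, -3)
(10, -3)


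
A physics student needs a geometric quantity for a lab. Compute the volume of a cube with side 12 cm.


Shape: cube
Side s = 12 cm
Formula: V = s^3
V = 12 * 12 * 12
V = 144 * 12
V = 1728
1728 cm^3


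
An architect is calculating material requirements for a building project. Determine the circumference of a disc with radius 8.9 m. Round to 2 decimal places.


Shape: circle
Radius r = 8.9 m
Formula: C = 2 * pi * r
C = 2 * pi * 8.9
C = 17.8 * pi
C = 55.92
55.92 m


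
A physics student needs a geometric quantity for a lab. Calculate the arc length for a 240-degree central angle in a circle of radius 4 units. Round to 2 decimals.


Shape: circular arc
Radius r = 4 units, Angle = 240 degrees
Formula: L = (angle/360) * 2 * pi * r
2 * pi * r = 8 * pi
L = (240/360) * 8 * pi
L = 5.333333 * pi
L = 16.76
16.76 units


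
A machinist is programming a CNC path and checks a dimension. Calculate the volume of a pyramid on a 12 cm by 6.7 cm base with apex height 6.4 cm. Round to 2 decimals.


Shape: rectangular pyramid
Base: 12 cm x 6.7 cm, Height h = 6.4 cm
Formula: V = (1/3) * base_area * h
base_area = 12 * 6.7 = 80.4
base_area * h = 80.4 * 6.4 = 514.56
V = 514.56 / 3
V = 171.52
171.52 cm^3


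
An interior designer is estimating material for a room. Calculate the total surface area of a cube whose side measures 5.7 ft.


Shape: cube
Side s = 5.7 ft
A cube has 6 square faces.
Formula: SA = 6 * s^2
s^2 = 32.49
SA = 6 * 32.49
SA = 194.94
194.94 ft^2


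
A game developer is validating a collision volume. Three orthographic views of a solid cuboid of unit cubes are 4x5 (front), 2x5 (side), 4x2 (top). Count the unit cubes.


Orthographic views of a solid rectangular block:
Front view 4 x 5 -> length = 4, height = 5
Side view 2 x 5 -> width = 2, height = 5 (consistent)
Top view 4 x 2 -> confirms length = 4, width = 2
The block is 4 x 2 x 5.
Total unit cubes = 4 * 2 * 5 = 40
40 unit cubes


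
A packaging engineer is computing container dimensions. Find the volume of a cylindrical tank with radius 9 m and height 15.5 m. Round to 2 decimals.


Shape: cylinder
Radius r = 9 m, Height h = 15.5 m
Formula: V = pi * r^2 * h
r^2 = 81
V = pi * 81 * 15.5
V = 1255.5 * pi
V = 3944.27
3944.27 m^3


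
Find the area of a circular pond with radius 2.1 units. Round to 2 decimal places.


Shape: circle
Radius r = 2.1 units
Formula: A = pi * r^2
r^2 = 2.1^2 = 4.41
A = pi * 4.41
A = 13.85
13.85 units^2


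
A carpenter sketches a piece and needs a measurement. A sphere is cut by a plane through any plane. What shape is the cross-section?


Solid: sphere
Cutting plane: through any plane
Visualize the intersection of the plane with the solid's surface.
The boundary of the cut region is a circle.
circle


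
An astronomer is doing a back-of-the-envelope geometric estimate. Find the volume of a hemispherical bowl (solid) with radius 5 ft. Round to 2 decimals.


Shape: hemisphere (half of a sphere)
Radius r = 5 ft
Formula: V = (1/2) * (4/3) * pi * r^3 = (2/3) * pi * r^3
r^3 = 125
(2/3) * 125 = 83.333333
V = 83.333333 * pi
V = 261.8
261.8 ft^3


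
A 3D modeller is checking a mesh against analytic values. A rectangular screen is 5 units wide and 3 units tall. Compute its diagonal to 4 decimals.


Shape: rectangle (diagonal via Pythagoras)
Sides: 5 units and 3 units
Formula: d = sqrt(l^2 + w^2)
l^2 = 25, w^2 = 9
l^2 + w^2 = 34
d = sqrt(34)
d = 5.831
5.831 units


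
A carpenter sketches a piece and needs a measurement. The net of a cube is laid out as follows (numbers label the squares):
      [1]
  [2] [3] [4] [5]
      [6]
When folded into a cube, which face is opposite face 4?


Net: cross layout. Take square 3 as the base (bottom).
Fold the four squares in the horizontal row up around 3: 2 -> left, 4 -> right, 5 wraps to the top.
Fold 1 and 6 up from 3: 1 -> back, 6 -> front.
Opposite pairs are therefore: (1, 6), (2, 4), (3, 5).
Face 4 is opposite face 2.
face 2


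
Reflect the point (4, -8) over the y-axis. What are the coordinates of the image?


Transformation: reflection
Original point: (4, -8)
Rule for reflection over the y-axis: (x, y) -> (-x, y)
Apply: (4, -8) -> (-4, -8)
(-4, -8)


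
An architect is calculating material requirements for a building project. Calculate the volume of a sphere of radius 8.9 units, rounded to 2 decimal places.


Shape: sphere
Radius r = 8.9 units
Formula: V = (4/3) * pi * r^3
r^3 = 704.969
(4/3) * 704.969 = 939.958667
V = 939.958667 * pi
V = 2952.97
2952.97 units^3


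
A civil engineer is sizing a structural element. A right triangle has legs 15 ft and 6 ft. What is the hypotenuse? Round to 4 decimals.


Shape: right triangle
Legs a = 15 ft, b = 6 ft
Formula: c = sqrt(a^2 + b^2)
a^2 = 225, b^2 = 36
a^2 + b^2 = 261
c = sqrt(261)
c = 16.1555
16.1555 ft


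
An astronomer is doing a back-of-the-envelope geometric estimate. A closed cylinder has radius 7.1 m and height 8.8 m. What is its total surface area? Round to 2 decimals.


Shape: closed cylinder
Radius r = 7.1 m, Height h = 8.8 m
Formula: SA = 2*pi*r^2 + 2*pi*r*h = 2*pi*r*(r + h)
r + h = 15.9
2 * r * (r + h) = 2 * 7.1 * 15.9 = 225.78
SA = 225.78 * pi
SA = 709.31
709.31 m^2


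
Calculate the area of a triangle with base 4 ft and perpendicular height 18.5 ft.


Shape: triangle
Base b = 4 ft, Height h = 18.5 ft
Formula: A = (1/2) * b * h
A = 0.5 * 4 * 18.5
A = 0.5 * 74
A = 37
37 ft^2


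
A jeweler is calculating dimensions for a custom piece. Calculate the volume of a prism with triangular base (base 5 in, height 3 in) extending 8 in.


Shape: triangular prism
Triangle base = 5 in, triangle height = 3 in, prism length L = 8 in
Formula: V = (1/2 * b * h_tri) * L
Cross-section area = 0.5 * 5 * 3 = 7.5
V = 7.5 * 8
V = 60
60 in^3


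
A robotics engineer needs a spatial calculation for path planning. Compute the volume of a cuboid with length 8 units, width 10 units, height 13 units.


Shape: rectangular prism
l = 8 units, w = 10 units, h = 13 units
Formula: V = l * w * h
V = 8 * 10 * 13
V = 80 * 13
V = 1040
1040 units^3


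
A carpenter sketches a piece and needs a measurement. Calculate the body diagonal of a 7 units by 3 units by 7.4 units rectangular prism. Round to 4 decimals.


Shape: rectangular box (space diagonal)
l = 7 units, w = 3 units, h = 7.4 units
Visualize: the diagonal of the base, then a right triangle with that diagonal and the height.
Formula: d = sqrt(l^2 + w^2 + h^2)
l^2 + w^2 + h^2 = 49 + 9 + 54.76 = 112.76
d = sqrt(112.76)
d = 10.6189
10.6189 units


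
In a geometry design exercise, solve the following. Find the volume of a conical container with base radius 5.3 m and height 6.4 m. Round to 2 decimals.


Shape: cone
Radius r = 5.3 m, Height h = 6.4 m
Formula: V = (1/3) * pi * r^2 * h
r^2 = 28.09
pi * r^2 * h = pi * 28.09 * 6.4 = 179.776 * pi
V = 179.776 * pi / 3
V = 188.26
188.26 m^3


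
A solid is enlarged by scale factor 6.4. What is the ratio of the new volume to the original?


Linear scale factor k = 6.4
Rule: under a linear scaling by k, volumes scale by k^3.
k^3 = 6.4 * 6.4 * 6.4
k^3 = 40.96 * 6.4
k^3 = 262.144
Volume scales by a factor of 262.144.
262.144 (dimensionless)


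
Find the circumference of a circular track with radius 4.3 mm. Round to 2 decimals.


Shape: circle
Radius r = 4.3 mm
Formula: C = 2 * pi * r
C = 2 * pi * 4.3
C = 8.6 * pi
C = 27.02
27.02 mm


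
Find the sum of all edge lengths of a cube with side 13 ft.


Shape: cube
Side s = 13 ft
A cube has 12 edges, all equal.
Formula: total edge length = 12 * s
Total = 12 * 13
Total = 156
156 ft


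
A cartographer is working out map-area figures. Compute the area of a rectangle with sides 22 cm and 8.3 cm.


Shape: rectangle
Length l = 22 cm, Width w = 8.3 cm
Formula: A = l * w
A = 22 * 8.3
A = 182.6
182.6 cm^2


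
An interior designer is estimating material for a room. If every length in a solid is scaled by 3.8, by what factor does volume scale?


Linear scale factor k = 3.8
Rule: under a linear scaling by k, volumes scale by k^3.
k^3 = 3.8 * 3.8 * 3.8
k^3 = 14.44 * 3.8
k^3 = 54.872
Volume scales by a factor of 54.872.
54.872 (dimensionless)


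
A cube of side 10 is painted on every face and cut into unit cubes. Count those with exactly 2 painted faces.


Large cube: 10 x 10 x 10, cut into unit cubes.
n = 10, so n - 2 = 8
Cubes with 2 painted faces lie along the edges, excluding corners.
A cube has 12 edges; each contributes (n - 2) = 8 such cubes.
Count = 12 * 8 = 96
96 unit cubes


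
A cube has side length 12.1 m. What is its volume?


Shape: cube
Side s = 12.1 m
Formula: V = s^3
V = 12.1 * 12.1 * 12.1
V = 146.41 * 12.1
V = 1771.561
1771.561 m^3


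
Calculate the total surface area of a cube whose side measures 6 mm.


Shape: cube
Side s = 6 mm
A cube has 6 square faces.
Formula: SA = 6 * s^2
s^2 = 36
SA = 6 * 36
SA = 216
216 mm^2


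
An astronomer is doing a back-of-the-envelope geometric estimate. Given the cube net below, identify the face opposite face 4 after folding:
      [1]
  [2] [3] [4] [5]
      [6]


Net: cross layout. Take square 3 as the base (bottom).
Fold the four squares in the horizontal row up around 3: 2 -> left, 4 -> right, 5 wraps to the top.
Fold 1 and 6 up from 3: 1 -> back, 6 -> front.
Opposite pairs are therefore: (1, 6), (2, 4), (3, 5).
Face 4 is opposite face 2.
face 2


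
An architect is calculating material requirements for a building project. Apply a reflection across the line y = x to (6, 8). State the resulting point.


Transformation: reflection
Original point: (6, 8)
Rule for reflection over y = x: (x, y) -> (y, x)
Apply: (6, 8) -> (8, 6)
(8, 6)


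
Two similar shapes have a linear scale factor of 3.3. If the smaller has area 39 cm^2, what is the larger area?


Linear scale factor k = 3.3
Original area = 39 cm^2
Rule: under a linear scaling by k, areas scale by k^2.
k^2 = 3.3^2 = 10.89
New area = 39 * 10.89
New area = 424.71
424.71 cm^2


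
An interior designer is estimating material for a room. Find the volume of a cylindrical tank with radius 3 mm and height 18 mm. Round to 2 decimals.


Shape: cylinder
Radius r = 3 mm, Height h = 18 mm
Formula: V = pi * r^2 * h
r^2 = 9
V = pi * 9 * 18
V = 162 * pi
V = 508.94
508.94 mm^3


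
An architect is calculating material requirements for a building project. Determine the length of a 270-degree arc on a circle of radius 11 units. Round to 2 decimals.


Shape: circular arc
Radius r = 11 units, Angle = 270 degrees
Formula: L = (angle/360) * 2 * pi * r
2 * pi * r = 22 * pi
L = (270/360) * 22 * pi
L = 16.5 * pi
L = 51.84
51.84 units


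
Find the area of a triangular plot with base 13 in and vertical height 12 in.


Shape: triangle
Base b = 13 in, Height h = 12 in
Formula: A = (1/2) * b * h
A = 0.5 * 13 * 12
A = 0.5 * 156
A = 78
78 in^2


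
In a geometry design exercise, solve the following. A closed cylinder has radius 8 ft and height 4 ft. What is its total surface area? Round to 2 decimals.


Shape: closed cylinder
Radius r = 8 ft, Height h = 4 ft
Formula: SA = 2*pi*r^2 + 2*pi*r*h = 2*pi*r*(r + h)
r + h = 12
2 * r * (r + h) = 2 * 8 * 12 = 192
SA = 192 * pi
SA = 603.19
603.19 ft^2


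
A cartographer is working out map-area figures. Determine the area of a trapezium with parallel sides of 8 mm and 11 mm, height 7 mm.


Shape: trapezoid
Parallel sides a = 8 mm, b = 11 mm; Height h = 7 mm
Formula: A = (a + b) * h / 2
a + b = 8 + 11 = 19
A = 19 * 7 / 2
A = 133 / 2
A = 66.5
66.5 mm^2


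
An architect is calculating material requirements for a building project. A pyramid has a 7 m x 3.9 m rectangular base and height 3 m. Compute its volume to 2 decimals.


Shape: rectangular pyramid
Base: 7 m x 3.9 m, Height h = 3 m
Formula: V = (1/3) * base_area * h
base_area = 7 * 3.9 = 27.3
base_area * h = 27.3 * 3 = 81.9
V = 81.9 / 3
V = 27.3
27.3 m^3


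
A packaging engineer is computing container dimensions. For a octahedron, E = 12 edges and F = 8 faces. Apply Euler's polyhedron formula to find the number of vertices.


Polyhedron: octahedron
Euler's formula for convex polyhedra: V - E + F = 2
Given: E = 12 edges and F = 8 faces
Solve for V:
V = 2 + E - F = 2 + 12 - 8 = 6
6 vertices


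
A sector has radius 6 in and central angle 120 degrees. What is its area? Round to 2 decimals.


Shape: circular sector
Radius r = 6 in, Angle = 120 degrees
Formula: A = (angle/360) * pi * r^2
r^2 = 36
Fraction of circle = 120/360
A = (120/360) * pi * 36
A = 12 * pi
A = 37.7
37.7 in^2


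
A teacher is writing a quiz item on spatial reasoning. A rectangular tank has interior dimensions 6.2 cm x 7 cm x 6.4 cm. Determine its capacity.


Shape: rectangular prism
l = 6.2 cm, w = 7 cm, h = 6.4 cm
Formula: V = l * w * h
V = 6.2 * 7 * 6.4
V = 43.4 * 6.4
V = 277.76
277.76 cm^3


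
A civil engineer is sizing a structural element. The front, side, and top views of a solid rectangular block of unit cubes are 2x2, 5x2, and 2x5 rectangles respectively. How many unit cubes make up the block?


Orthographic views of a solid rectangular block:
Front view 2 x 2 -> length = 2, height = 2
Side view 5 x 2 -> width = 5, height = 2 (consistent)
Top view 2 x 5 -> confirms length = 2, width = 5
The block is 2 x 5 x 2.
Total unit cubes = 2 * 5 * 2 = 20
20 unit cubes


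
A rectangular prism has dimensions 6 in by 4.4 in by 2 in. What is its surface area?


Shape: rectangular prism
l = 6 in, w = 4.4 in, h = 2 in
Formula: SA = 2(lw + lh + wh)
lw = 26.4, lh = 12, wh = 8.8
lw + lh + wh = 47.2
SA = 2 * 47.2
SA = 94.4
94.4 in^2


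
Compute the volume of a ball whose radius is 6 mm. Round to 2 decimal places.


Shape: sphere
Radius r = 6 mm
Formula: V = (4/3) * pi * r^3
r^3 = 216
(4/3) * 216 = 288
V = 288 * pi
V = 904.78
904.78 mm^3


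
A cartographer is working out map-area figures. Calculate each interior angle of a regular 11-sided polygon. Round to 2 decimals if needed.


Shape: regular hendecagon (11 sides)
Formula: interior angle = (n - 2) * 180 / n
(n - 2) = 9
(n - 2) * 180 = 1620
angle = 1620 / 11
angle = 147.27
147.27 degrees


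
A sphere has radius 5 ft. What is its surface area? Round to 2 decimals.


Shape: sphere
Radius r = 5 ft
Formula: SA = 4 * pi * r^2
r^2 = 25
SA = 4 * pi * 25
SA = 100 * pi
SA = 314.16
314.16 ft^2


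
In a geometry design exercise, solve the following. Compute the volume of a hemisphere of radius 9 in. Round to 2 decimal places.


Shape: hemisphere (half of a sphere)
Radius r = 9 in
Formula: V = (1/2) * (4/3) * pi * r^3 = (2/3) * pi * r^3
r^3 = 729
(2/3) * 729 = 486
V = 486 * pi
V = 1526.81
1526.81 in^3


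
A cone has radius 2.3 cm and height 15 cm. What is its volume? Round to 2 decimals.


Shape: cone
Radius r = 2.3 cm, Height h = 15 cm
Formula: V = (1/3) * pi * r^2 * h
r^2 = 5.29
pi * r^2 * h = pi * 5.29 * 15 = 79.35 * pi
V = 79.35 * pi / 3
V = 83.1
83.1 cm^3


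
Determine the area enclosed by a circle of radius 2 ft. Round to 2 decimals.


Shape: circle
Radius r = 2 ft
Formula: A = pi * r^2
r^2 = 2^2 = 4
A = pi * 4
A = 12.57
12.57 ft^2


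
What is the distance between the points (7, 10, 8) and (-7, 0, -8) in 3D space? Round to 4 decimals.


3D distance between two points
P1 = (7, 10, 8), P2 = (-7, 0, -8)
Formula: d = sqrt((x2-x1)^2 + (y2-y1)^2 + (z2-z1)^2)
dx = -7 - 7 = -14
dy = 0 - 10 = -10
dz = -8 - 8 = -16
dx^2 + dy^2 + dz^2 = 196 + 100 + 256 = 552
d = sqrt(552)
d = 23.4947
23.4947 units


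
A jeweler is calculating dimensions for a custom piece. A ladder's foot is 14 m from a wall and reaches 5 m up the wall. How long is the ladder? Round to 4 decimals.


Shape: right triangle
Legs a = 14 m, b = 5 m
Formula: c = sqrt(a^2 + b^2)
a^2 = 196, b^2 = 25
a^2 + b^2 = 221
c = sqrt(221)
c = 14.8661
14.8661 m


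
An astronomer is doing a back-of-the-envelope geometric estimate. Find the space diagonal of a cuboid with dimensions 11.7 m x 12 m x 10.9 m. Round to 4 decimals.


Shape: rectangular box (space diagonal)
l = 11.7 m, w = 12 m, h = 10.9 m
Visualize: the diagonal of the base, then a right triangle with that diagonal and the height.
Formula: d = sqrt(l^2 + w^2 + h^2)
l^2 + w^2 + h^2 = 136.89 + 144 + 118.81 = 399.7
d = sqrt(399.7)
d = 19.9925
19.9925 m


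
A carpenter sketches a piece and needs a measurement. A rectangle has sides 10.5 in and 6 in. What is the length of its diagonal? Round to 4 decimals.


Shape: rectangle (diagonal via Pythagoras)
Sides: 10.5 in and 6 in
Formula: d = sqrt(l^2 + w^2)
l^2 = 110.25, w^2 = 36
l^2 + w^2 = 146.25
d = sqrt(146.25)
d = 12.0934
12.0934 in


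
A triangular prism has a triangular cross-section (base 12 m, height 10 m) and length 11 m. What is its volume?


Shape: triangular prism
Triangle base = 12 m, triangle height = 10 m, prism length L = 11 m
Formula: V = (1/2 * b * h_tri) * L
Cross-section area = 0.5 * 12 * 10 = 60
V = 60 * 11
V = 660
660 m^3
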